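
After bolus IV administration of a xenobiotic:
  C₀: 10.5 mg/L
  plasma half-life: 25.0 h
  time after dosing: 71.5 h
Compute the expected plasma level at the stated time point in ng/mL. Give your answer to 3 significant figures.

k = ln2 / t½ = 0.693147 / 25.0 = 0.02773 h⁻¹
C = C₀ · e^(−k·t) = 10.50 × e^(−0.02773 × 71.5)
  = 10.50 × 0.1377 = 1.446 mg/L
Convert: 1.446 mg/L × 1000 = 1446 ng/mL

1450 ng/mL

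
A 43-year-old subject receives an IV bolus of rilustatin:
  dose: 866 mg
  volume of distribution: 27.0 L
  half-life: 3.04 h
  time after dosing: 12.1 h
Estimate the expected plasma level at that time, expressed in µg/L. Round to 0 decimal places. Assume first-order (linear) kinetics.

2032 µg/L

C₀ = Dose / Vd = 866.0 / 27.0 = 32.07 mg/L
k = ln2 / t½ = 0.693147 / 3.04 = 0.2280 h⁻¹
C = C₀ · e^(−k·t) = 32.07 × e^(−0.2280 × 12.1)
  = 32.07 × 0.06337 = 2.032 mg/L
Convert: 2.032 mg/L × 1000 = 2032 µg/L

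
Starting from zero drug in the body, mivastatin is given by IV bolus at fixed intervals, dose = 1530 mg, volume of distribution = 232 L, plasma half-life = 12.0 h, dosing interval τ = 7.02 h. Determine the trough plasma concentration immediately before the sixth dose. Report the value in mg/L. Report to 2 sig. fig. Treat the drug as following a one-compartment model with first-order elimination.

11 mg/L

C₀ per dose = Dose / Vd = 1530 / 232 = 6.595 mg/L
k = ln2 / t½ = 0.693147 / 12.0 = 0.05776 h⁻¹
Fraction remaining after one interval: r = e^(−kτ) = e^(−0.05776 × 7.02) = 0.6667
Before dose 6, 5 doses have been given (aged 1τ, 2τ, 3τ, 4τ, 5τ).
C_trough = C₀ × (r + r² + … + r^5) = C₀ × r(1−r^5)/(1−r)
        = 6.595 × 0.6667 × (1 − 0.1317) / (1 − 0.6667) = 11.45 mg/L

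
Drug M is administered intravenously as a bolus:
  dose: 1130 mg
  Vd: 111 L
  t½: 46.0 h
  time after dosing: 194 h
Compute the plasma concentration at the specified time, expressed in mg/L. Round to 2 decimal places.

C₀ = Dose / Vd = 1130 / 111 = 10.18 mg/L
k = ln2 / t½ = 0.693147 / 46.0 = 0.01507 h⁻¹
C = C₀ · e^(−k·t) = 10.18 × e^(−0.01507 × 194)
  = 10.18 × 0.05374 = 0.5471 mg/L

0.55 mg/L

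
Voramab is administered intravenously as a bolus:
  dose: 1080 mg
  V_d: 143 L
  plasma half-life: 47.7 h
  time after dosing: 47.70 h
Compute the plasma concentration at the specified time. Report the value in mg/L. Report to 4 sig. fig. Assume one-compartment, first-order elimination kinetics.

3.776 mg/L

C₀ = Dose / Vd = 1080 / 143 = 7.552 mg/L
k = ln2 / t½ = 0.693147 / 47.7 = 0.01453 h⁻¹
t / t½ = 47.70 / 47.7 = 1 half-lives
C = C₀ × (1/2)^1 = 7.552 × 0.5000 = 3.776 mg/L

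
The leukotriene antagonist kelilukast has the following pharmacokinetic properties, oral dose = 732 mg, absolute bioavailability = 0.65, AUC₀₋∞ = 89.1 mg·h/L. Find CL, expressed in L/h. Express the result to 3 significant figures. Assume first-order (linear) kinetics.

5.34 L/h

CL = F·Dose / AUC = 0.65 × 732 / 89.1 = 5.340 L/h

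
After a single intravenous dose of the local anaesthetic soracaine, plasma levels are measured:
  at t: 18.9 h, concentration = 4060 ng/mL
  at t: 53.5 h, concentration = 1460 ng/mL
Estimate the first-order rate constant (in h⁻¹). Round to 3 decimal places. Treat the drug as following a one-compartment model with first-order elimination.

k = ln(C₁/C₂) / (t₂ − t₁) = ln(4060/1460) / (53.5 − 18.9)
  = 1.023 / 34.60 = 0.02957 h⁻¹

0.030 h⁻¹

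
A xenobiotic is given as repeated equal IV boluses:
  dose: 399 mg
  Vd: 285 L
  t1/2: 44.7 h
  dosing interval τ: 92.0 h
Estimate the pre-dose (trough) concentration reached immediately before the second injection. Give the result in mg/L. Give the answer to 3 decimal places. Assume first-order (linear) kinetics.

0.336 mg/L

C₀ per dose = Dose / Vd = 399 / 285 = 1.400 mg/L
k = ln2 / t½ = 0.693147 / 44.7 = 0.01551 h⁻¹
Fraction remaining after one interval: r = e^(−kτ) = e^(−0.01551 × 92.0) = 0.2400
Before dose 2, 1 dose has been given (aged 1τ).
C_trough = C₀ × r = 1.400 × 0.2400 = 0.3360 mg/L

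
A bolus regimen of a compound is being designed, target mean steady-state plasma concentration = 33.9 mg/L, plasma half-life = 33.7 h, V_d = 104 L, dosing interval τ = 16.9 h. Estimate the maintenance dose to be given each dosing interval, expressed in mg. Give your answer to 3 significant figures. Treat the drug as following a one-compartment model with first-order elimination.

1230 mg

k = ln2 / t½ = 0.693147 / 33.7 = 0.02057 h⁻¹
CL = k × Vd = 0.02057 × 104 = 2.139 L/h
At steady state, Dose/τ = Css × CL.
Dose = Css × CL × τ = 33.9 × 2.139 × 16.9 = 1225 mg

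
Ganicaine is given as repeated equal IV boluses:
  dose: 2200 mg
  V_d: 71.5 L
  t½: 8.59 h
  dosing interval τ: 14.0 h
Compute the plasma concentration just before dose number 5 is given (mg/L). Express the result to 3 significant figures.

C₀ per dose = Dose / Vd = 2200 / 71.5 = 30.77 mg/L
k = ln2 / t½ = 0.693147 / 8.59 = 0.08069 h⁻¹
Fraction remaining after one interval: r = e^(−kτ) = e^(−0.08069 × 14.0) = 0.3231
Before dose 5, 4 doses have been given (aged 1τ, 2τ, 3τ, 4τ).
C_trough = C₀ × (r + r² + … + r^4) = C₀ × r(1−r^4)/(1−r)
        = 30.77 × 0.3231 × (1 − 0.01090) / (1 − 0.3231) = 14.53 mg/L

14.5 mg/L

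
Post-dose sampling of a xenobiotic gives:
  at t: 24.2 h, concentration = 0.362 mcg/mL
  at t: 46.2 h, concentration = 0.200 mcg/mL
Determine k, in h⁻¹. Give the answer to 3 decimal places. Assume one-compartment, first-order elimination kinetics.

0.027 h⁻¹

k = ln(C₁/C₂) / (t₂ − t₁) = ln(0.362/0.200) / (46.2 − 24.2)
  = 0.5933 / 22.00 = 0.02697 h⁻¹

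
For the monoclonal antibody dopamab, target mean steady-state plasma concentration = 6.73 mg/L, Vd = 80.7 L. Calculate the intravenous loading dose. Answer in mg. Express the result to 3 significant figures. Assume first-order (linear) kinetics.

543 mg

LD = Css × Vd = 6.73 × 80.7 = 543.1 mg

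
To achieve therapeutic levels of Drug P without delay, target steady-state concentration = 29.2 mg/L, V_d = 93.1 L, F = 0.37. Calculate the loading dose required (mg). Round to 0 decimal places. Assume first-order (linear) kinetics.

LD = Css × Vd / F = 29.2 × 93.1 / 0.37 = 7347 mg

7347 mg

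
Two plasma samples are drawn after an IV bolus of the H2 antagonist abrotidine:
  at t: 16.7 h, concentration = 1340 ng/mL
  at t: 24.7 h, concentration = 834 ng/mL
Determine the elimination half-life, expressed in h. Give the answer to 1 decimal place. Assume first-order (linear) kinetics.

11.7 h

k = ln(C₁/C₂) / (t₂ − t₁) = ln(1340/834) / (24.7 − 16.7)
  = 0.4742 / 8.000 = 0.05928 h⁻¹
t½ = ln2 / k = 0.693147 / 0.05928 = 11.69 h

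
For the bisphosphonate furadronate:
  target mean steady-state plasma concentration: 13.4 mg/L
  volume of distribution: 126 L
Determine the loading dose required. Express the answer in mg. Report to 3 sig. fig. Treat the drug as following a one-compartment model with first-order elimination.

1690 mg

LD = Css × Vd = 13.4 × 126 = 1688 mg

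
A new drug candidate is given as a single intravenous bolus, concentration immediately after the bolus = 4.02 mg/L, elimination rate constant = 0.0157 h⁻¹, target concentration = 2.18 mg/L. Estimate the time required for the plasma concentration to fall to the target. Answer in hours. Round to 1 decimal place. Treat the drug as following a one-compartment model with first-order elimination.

39.0 h

t = ln(C₀ / C) / k = ln(4.020 / 2.18) / 0.01570
  = ln(1.844) / 0.01570 = 0.6119 / 0.01570 = 38.97 h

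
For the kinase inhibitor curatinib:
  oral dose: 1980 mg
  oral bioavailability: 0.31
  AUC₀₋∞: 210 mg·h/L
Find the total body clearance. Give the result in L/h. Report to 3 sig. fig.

CL = F·Dose / AUC = 0.31 × 1980 / 210 = 2.923 L/h

2.92 L/h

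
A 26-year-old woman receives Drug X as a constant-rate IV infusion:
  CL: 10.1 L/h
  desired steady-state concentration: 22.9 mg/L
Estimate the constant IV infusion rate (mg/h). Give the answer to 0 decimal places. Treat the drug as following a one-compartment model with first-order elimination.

At steady state, infusion rate R₀ = Css × CL = 22.9 × 10.10 = 231.3 mg/h

231 mg/h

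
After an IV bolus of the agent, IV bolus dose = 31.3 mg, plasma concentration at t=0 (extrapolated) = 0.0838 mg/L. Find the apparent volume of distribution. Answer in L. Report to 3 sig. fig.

Vd = Dose / C₀ = 31.30 / 0.0838 = 373.5 L

374 L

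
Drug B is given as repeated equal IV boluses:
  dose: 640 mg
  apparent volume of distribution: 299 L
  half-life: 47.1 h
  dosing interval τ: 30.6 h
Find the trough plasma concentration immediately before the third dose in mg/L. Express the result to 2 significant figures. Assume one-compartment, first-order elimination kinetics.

C₀ per dose = Dose / Vd = 640 / 299 = 2.140 mg/L
k = ln2 / t½ = 0.693147 / 47.1 = 0.01472 h⁻¹
Fraction remaining after one interval: r = e^(−kτ) = e^(−0.01472 × 30.6) = 0.6374
Before dose 3, 2 doses have been given (aged 1τ, 2τ).
C_trough = C₀ × (r + r²) = 2.140 × (0.6374 + 0.4063) = 2.234 mg/L

2.2 mg/L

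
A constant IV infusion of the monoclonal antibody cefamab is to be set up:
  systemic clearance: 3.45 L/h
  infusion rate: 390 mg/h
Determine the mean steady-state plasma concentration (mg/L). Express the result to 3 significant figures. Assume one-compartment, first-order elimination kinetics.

113 mg/L

At steady state Css = R₀ / CL = 390 / 3.450 = 113.0 mg/L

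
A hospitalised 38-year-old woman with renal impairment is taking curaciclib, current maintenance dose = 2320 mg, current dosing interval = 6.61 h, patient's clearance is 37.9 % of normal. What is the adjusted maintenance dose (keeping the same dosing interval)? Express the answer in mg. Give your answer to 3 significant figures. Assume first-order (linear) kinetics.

879 mg

To keep the same average steady-state level, dosing rate must scale with clearance.
CL ratio = 37.9 / 100 = 0.3790
New dose (same interval) = 2320 × 0.3790 = 879.3 mg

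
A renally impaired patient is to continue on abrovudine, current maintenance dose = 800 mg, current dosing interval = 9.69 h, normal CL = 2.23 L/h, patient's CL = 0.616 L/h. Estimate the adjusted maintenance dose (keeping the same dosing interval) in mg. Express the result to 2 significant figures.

To keep the same average steady-state level, dosing rate must scale with clearance.
CL ratio = 0.616 / 2.23 = 0.2762
New dose (same interval) = 800 × 0.2762 = 221.0 mg

220 mg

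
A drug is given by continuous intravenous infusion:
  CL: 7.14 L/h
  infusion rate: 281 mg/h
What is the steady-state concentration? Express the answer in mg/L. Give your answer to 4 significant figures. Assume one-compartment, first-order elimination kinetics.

At steady state Css = R₀ / CL = 281 / 7.140 = 39.36 mg/L

39.36 mg/L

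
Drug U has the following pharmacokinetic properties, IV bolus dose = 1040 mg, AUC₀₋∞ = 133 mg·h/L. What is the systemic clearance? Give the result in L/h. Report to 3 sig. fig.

CL = Dose / AUC = 1040 / 133 = 7.820 L/h

7.82 L/h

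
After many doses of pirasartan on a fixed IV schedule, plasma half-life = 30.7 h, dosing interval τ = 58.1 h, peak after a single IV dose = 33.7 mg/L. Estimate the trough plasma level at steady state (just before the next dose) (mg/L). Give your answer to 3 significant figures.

12.4 mg/L

k = ln2 / t½ = 0.693147 / 30.7 = 0.02258 h⁻¹
e^(−kτ) = e^(−0.02258 × 58.1) = 0.2693
Accumulation ratio R = 1 / (1 − e^(−kτ)) = 1 / (1 − 0.2693) = 1.369
Steady-state trough = C₀ × R × e^(−kτ) = 33.7 × 1.369 × 0.2693 = 12.42 mg/L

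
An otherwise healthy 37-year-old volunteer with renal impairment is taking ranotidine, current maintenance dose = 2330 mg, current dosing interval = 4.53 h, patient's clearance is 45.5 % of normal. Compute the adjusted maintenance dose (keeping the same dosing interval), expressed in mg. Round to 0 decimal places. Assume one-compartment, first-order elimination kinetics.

1060 mg

To keep the same average steady-state level, dosing rate must scale with clearance.
CL ratio = 45.5 / 100 = 0.4550
New dose (same interval) = 2330 × 0.4550 = 1060 mg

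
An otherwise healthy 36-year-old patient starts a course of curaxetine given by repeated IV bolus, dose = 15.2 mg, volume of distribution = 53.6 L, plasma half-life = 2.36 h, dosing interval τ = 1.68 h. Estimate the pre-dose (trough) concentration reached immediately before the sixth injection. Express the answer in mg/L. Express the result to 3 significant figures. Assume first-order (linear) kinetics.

0.407 mg/L

C₀ per dose = Dose / Vd = 15.2 / 53.6 = 0.2836 mg/L
k = ln2 / t½ = 0.693147 / 2.36 = 0.2937 h⁻¹
Fraction remaining after one interval: r = e^(−kτ) = e^(−0.2937 × 1.68) = 0.6105
Before dose 6, 5 doses have been given (aged 1τ, 2τ, 3τ, 4τ, 5τ).
C_trough = C₀ × (r + r² + … + r^5) = C₀ × r(1−r^5)/(1−r)
        = 0.2836 × 0.6105 × (1 − 0.08481) / (1 − 0.6105) = 0.4068 mg/L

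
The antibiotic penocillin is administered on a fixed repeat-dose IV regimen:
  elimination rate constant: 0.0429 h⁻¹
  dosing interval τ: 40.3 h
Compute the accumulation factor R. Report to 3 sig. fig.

1.22

e^(−kτ) = e^(−0.04290 × 40.3) = 0.1775
Accumulation ratio R = 1 / (1 − e^(−kτ)) = 1 / (1 − 0.1775) = 1.216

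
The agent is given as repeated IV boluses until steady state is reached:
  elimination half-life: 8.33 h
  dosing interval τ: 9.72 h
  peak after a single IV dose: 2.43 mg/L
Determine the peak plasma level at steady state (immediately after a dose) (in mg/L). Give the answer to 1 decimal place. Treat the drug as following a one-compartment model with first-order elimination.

4.4 mg/L

k = ln2 / t½ = 0.693147 / 8.33 = 0.08321 h⁻¹
e^(−kτ) = e^(−0.08321 × 9.72) = 0.4454
Accumulation ratio R = 1 / (1 − e^(−kτ)) = 1 / (1 − 0.4454) = 1.803
Steady-state peak = C₀ × R = 2.43 × 1.803 = 4.381 mg/L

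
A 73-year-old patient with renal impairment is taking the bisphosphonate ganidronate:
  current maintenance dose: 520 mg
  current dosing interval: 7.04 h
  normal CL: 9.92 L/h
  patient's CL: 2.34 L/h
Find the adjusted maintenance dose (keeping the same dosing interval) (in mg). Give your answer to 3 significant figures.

123 mg

To keep the same average steady-state level, dosing rate must scale with clearance.
CL ratio = 2.34 / 9.92 = 0.2359
New dose (same interval) = 520 × 0.2359 = 122.7 mg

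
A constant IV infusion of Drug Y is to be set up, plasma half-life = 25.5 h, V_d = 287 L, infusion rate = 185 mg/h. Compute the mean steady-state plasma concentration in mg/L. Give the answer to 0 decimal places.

k = ln2 / t½ = 0.693147 / 25.5 = 0.02718 h⁻¹
CL = k × Vd = 0.02718 × 287 = 7.801 L/h
At steady state Css = R₀ / CL = 185 / 7.801 = 23.71 mg/L

24 mg/L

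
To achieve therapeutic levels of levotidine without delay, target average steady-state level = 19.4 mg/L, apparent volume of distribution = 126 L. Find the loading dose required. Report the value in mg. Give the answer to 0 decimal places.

LD = Css × Vd = 19.4 × 126 = 2444 mg

2444 mg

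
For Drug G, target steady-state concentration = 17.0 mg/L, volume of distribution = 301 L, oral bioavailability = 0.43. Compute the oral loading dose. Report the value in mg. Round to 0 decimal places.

11900 mg

LD = Css × Vd / F = 17.0 × 301 / 0.43 = 11900 mg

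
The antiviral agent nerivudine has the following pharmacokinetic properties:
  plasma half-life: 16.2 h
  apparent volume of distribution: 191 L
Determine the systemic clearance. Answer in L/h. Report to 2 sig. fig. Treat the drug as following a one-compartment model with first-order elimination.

8.2 L/h

k = ln2 / t½ = 0.693147 / 16.2 = 0.04279 h⁻¹
CL = k × Vd = 0.04279 × 191 = 8.173 L/h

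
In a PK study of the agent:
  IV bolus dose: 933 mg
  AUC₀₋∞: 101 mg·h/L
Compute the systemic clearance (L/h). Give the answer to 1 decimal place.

9.2 L/h

CL = Dose / AUC = 933 / 101 = 9.238 L/h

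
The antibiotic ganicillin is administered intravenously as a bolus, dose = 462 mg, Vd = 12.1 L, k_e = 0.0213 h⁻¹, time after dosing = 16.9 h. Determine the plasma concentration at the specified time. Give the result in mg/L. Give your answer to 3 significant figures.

26.6 mg/L

C₀ = Dose / Vd = 462.0 / 12.1 = 38.18 mg/L
C = C₀ · e^(−k·t) = 38.18 × e^(−0.02130 × 16.9)
  = 38.18 × 0.6977 = 26.64 mg/L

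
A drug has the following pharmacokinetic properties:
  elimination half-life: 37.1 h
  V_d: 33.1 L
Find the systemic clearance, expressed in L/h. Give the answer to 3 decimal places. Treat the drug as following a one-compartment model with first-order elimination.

k = ln2 / t½ = 0.693147 / 37.1 = 0.01868 h⁻¹
CL = k × Vd = 0.01868 × 33.1 = 0.6183 L/h

0.618 L/h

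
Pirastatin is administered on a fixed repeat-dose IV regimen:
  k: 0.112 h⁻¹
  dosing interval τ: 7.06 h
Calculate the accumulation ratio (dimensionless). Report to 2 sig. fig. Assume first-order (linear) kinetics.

1.8

e^(−kτ) = e^(−0.1120 × 7.06) = 0.4535
Accumulation ratio R = 1 / (1 − e^(−kτ)) = 1 / (1 − 0.4535) = 1.830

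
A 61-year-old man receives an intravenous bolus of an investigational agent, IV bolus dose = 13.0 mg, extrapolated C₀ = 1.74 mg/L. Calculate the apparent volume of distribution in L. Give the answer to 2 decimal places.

7.47 L

Vd = Dose / C₀ = 13.00 / 1.74 = 7.471 L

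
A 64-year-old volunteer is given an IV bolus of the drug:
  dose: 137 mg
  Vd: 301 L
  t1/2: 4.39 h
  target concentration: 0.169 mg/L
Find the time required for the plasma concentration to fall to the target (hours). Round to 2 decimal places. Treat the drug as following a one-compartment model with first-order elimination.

6.27 h

C₀ = Dose / Vd = 137.0 / 301 = 0.4551 mg/L
k = ln2 / t½ = 0.693147 / 4.39 = 0.1579 h⁻¹
t = ln(C₀ / C) / k = ln(0.4551 / 0.169) / 0.1579
  = ln(2.693) / 0.1579 = 0.9907 / 0.1579 = 6.274 h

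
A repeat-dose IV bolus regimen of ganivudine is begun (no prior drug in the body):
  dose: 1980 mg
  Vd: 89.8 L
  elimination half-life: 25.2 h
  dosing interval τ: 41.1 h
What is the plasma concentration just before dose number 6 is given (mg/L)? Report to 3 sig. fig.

10.5 mg/L

C₀ per dose = Dose / Vd = 1980 / 89.8 = 22.05 mg/L
k = ln2 / t½ = 0.693147 / 25.2 = 0.02751 h⁻¹
Fraction remaining after one interval: r = e^(−kτ) = e^(−0.02751 × 41.1) = 0.3228
Before dose 6, 5 doses have been given (aged 1τ, 2τ, 3τ, 4τ, 5τ).
C_trough = C₀ × (r + r² + … + r^5) = C₀ × r(1−r^5)/(1−r)
        = 22.05 × 0.3228 × (1 − 0.003505) / (1 − 0.3228) = 10.47 mg/L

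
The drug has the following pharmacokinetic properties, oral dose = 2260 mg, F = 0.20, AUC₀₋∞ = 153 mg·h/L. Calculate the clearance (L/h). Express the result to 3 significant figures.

CL = F·Dose / AUC = 0.20 × 2260 / 153 = 2.954 L/h

2.95 L/h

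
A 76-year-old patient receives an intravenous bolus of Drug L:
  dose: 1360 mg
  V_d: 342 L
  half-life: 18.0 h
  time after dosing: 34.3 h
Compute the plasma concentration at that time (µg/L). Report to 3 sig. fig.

C₀ = Dose / Vd = 1360 / 342 = 3.977 mg/L
k = ln2 / t½ = 0.693147 / 18.0 = 0.03851 h⁻¹
C = C₀ · e^(−k·t) = 3.977 × e^(−0.03851 × 34.3)
  = 3.977 × 0.2669 = 1.061 mg/L
Convert: 1.061 mg/L × 1000 = 1061 µg/L

1060 µg/L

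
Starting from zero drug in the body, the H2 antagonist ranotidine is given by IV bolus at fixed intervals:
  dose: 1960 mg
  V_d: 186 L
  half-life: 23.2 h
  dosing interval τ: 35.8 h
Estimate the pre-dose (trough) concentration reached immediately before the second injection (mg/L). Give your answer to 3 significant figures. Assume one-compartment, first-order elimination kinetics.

C₀ per dose = Dose / Vd = 1960 / 186 = 10.54 mg/L
k = ln2 / t½ = 0.693147 / 23.2 = 0.02988 h⁻¹
Fraction remaining after one interval: r = e^(−kτ) = e^(−0.02988 × 35.8) = 0.3431
Before dose 2, 1 dose has been given (aged 1τ).
C_trough = C₀ × r = 10.54 × 0.3431 = 3.616 mg/L

3.62 mg/L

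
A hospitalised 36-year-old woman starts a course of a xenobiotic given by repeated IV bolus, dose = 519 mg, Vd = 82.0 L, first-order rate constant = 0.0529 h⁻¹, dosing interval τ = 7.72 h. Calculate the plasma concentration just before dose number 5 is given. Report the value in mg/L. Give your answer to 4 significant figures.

10.10 mg/L

C₀ per dose = Dose / Vd = 519 / 82.0 = 6.329 mg/L
Fraction remaining after one interval: r = e^(−kτ) = e^(−0.05290 × 7.72) = 0.6647
Before dose 5, 4 doses have been given (aged 1τ, 2τ, 3τ, 4τ).
C_trough = C₀ × (r + r² + … + r^4) = C₀ × r(1−r^4)/(1−r)
        = 6.329 × 0.6647 × (1 − 0.1952) / (1 − 0.6647) = 10.10 mg/L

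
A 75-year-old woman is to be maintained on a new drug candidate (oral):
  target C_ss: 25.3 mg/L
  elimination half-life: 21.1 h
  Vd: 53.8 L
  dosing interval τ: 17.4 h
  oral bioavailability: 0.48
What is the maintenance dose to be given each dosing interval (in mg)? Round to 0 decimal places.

k = ln2 / t½ = 0.693147 / 21.1 = 0.03285 h⁻¹
CL = k × Vd = 0.03285 × 53.8 = 1.767 L/h
At steady state, F × (Dose/τ) = Css × CL.
Dose = Css × CL × τ / F = 25.3 × 1.767 × 17.4 / 0.48 = 1621 mg

1621 mg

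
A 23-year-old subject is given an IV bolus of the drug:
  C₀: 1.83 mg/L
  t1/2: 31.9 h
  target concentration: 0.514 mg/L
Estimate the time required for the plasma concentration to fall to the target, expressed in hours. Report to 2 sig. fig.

k = ln2 / t½ = 0.693147 / 31.9 = 0.02173 h⁻¹
t = ln(C₀ / C) / k = ln(1.830 / 0.514) / 0.02173
  = ln(3.560) / 0.02173 = 1.270 / 0.02173 = 58.44 h

58 h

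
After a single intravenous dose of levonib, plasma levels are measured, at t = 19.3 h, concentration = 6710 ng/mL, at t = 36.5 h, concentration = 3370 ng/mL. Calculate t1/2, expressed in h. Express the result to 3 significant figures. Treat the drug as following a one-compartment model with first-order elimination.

17.3 h

k = ln(C₁/C₂) / (t₂ − t₁) = ln(6710/3370) / (36.5 − 19.3)
  = 0.6887 / 17.20 = 0.04004 h⁻¹
t½ = ln2 / k = 0.693147 / 0.04004 = 17.31 h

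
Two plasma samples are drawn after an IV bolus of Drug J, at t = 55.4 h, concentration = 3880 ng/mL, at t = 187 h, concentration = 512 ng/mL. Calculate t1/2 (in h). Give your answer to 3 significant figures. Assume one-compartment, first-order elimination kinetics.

45.0 h

k = ln(C₁/C₂) / (t₂ − t₁) = ln(3880/512) / (187 − 55.4)
  = 2.025 / 131.6 = 0.01539 h⁻¹
t½ = ln2 / k = 0.693147 / 0.01539 = 45.04 h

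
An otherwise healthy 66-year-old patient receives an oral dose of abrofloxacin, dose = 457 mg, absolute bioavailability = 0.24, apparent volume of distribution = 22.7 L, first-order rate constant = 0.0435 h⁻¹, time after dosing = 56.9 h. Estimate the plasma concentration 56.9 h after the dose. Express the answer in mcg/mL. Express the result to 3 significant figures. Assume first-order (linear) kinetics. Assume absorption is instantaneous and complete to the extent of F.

0.407 mcg/mL

Amount reaching circulation = F × Dose = 0.24 × 457.0 = 109.7 mg
C₀ = F·Dose / Vd = 109.7 / 22.7 = 4.833 mg/L
C = C₀ · e^(−k·t) = 4.833 × e^(−0.04350 × 56.9)
  = 4.833 × 0.08415 = 0.4067 mg/L
(0.4067 mg/L = 0.4067 mcg/mL)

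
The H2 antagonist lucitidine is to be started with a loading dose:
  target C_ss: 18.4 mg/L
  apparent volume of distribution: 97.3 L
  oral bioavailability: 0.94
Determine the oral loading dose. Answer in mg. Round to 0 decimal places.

1905 mg

LD = Css × Vd / F = 18.4 × 97.3 / 0.94 = 1905 mg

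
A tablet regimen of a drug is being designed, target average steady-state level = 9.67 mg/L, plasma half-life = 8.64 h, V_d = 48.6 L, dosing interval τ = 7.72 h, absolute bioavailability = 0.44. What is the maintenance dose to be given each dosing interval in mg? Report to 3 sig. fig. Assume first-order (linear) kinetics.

k = ln2 / t½ = 0.693147 / 8.64 = 0.08023 h⁻¹
CL = k × Vd = 0.08023 × 48.6 = 3.899 L/h
At steady state, F × (Dose/τ) = Css × CL.
Dose = Css × CL × τ / F = 9.67 × 3.899 × 7.72 / 0.44 = 661.5 mg

662 mg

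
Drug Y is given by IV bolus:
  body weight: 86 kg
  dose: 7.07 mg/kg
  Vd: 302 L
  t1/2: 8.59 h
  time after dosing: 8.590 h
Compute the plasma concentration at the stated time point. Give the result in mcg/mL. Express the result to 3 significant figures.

1.01 mcg/mL

Total dose = 7.07 × 86 = 608.0 mg
C₀ = Dose / Vd = 608.0 / 302 = 2.013 mg/L
k = ln2 / t½ = 0.693147 / 8.59 = 0.08069 h⁻¹
t / t½ = 8.590 / 8.59 = 1 half-lives
C = C₀ × (1/2)^1 = 2.013 × 0.5000 = 1.007 mg/L
(1.007 mg/L = 1.007 mcg/mL)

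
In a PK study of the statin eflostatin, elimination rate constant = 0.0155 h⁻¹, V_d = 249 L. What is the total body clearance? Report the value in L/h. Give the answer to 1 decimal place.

CL = k × Vd = 0.0155 × 249 = 3.860 L/h

3.9 L/h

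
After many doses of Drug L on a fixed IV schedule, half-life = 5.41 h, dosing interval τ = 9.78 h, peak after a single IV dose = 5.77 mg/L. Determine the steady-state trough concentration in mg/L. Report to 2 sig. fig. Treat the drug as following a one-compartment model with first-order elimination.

k = ln2 / t½ = 0.693147 / 5.41 = 0.1281 h⁻¹
e^(−kτ) = e^(−0.1281 × 9.78) = 0.2857
Accumulation ratio R = 1 / (1 − e^(−kτ)) = 1 / (1 − 0.2857) = 1.400
Steady-state trough = C₀ × R × e^(−kτ) = 5.77 × 1.400 × 0.2857 = 2.308 mg/L

2.3 mg/L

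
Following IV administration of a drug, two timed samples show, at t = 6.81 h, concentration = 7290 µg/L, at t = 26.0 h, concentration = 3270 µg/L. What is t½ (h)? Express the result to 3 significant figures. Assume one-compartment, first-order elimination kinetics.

16.6 h

k = ln(C₁/C₂) / (t₂ − t₁) = ln(7290/3270) / (26.0 − 6.81)
  = 0.8017 / 19.19 = 0.04178 h⁻¹
t½ = ln2 / k = 0.693147 / 0.04178 = 16.59 h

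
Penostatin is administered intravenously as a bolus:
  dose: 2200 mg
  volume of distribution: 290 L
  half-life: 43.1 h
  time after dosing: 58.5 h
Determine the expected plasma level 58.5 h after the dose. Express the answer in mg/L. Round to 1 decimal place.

C₀ = Dose / Vd = 2200 / 290 = 7.586 mg/L
k = ln2 / t½ = 0.693147 / 43.1 = 0.01608 h⁻¹
C = C₀ · e^(−k·t) = 7.586 × e^(−0.01608 × 58.5)
  = 7.586 × 0.3904 = 2.962 mg/L

3.0 mg/L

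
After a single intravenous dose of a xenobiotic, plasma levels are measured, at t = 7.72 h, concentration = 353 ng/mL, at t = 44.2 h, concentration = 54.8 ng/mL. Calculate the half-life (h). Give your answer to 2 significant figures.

k = ln(C₁/C₂) / (t₂ − t₁) = ln(353/54.8) / (44.2 − 7.72)
  = 1.863 / 36.48 = 0.05107 h⁻¹
t½ = ln2 / k = 0.693147 / 0.05107 = 13.57 h

14 h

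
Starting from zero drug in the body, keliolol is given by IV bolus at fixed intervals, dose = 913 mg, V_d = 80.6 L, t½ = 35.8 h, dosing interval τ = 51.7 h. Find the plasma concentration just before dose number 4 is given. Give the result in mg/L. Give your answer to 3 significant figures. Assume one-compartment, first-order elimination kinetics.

C₀ per dose = Dose / Vd = 913 / 80.6 = 11.33 mg/L
k = ln2 / t½ = 0.693147 / 35.8 = 0.01936 h⁻¹
Fraction remaining after one interval: r = e^(−kτ) = e^(−0.01936 × 51.7) = 0.3675
Before dose 4, 3 doses have been given (aged 1τ, 2τ, 3τ).
C_trough = C₀ × (r + r² + … + r^3) = C₀ × r(1−r^3)/(1−r)
        = 11.33 × 0.3675 × (1 − 0.04963) / (1 − 0.3675) = 6.256 mg/L

6.26 mg/L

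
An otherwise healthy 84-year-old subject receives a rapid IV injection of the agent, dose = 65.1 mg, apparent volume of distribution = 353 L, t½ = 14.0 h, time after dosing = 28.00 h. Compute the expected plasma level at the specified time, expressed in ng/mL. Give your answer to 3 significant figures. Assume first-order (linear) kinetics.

46.1 ng/mL

C₀ = Dose / Vd = 65.10 / 353 = 0.1844 mg/L
k = ln2 / t½ = 0.693147 / 14.0 = 0.04951 h⁻¹
t / t½ = 28.00 / 14.0 = 2 half-lives
C = C₀ × (1/2)^2 = 0.1844 × 0.2500 = 0.04610 mg/L
Convert: 0.04610 mg/L × 1000 = 46.10 ng/mL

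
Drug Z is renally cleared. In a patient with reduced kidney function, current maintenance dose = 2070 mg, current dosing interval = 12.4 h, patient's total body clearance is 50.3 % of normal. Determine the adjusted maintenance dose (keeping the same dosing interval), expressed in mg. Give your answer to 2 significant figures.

To keep the same average steady-state level, dosing rate must scale with clearance.
CL ratio = 50.3 / 100 = 0.5030
New dose (same interval) = 2070 × 0.5030 = 1041 mg

1000 mg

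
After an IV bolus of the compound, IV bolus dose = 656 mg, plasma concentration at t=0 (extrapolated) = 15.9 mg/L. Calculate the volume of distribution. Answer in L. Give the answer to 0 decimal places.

Vd = Dose / C₀ = 656.0 / 15.9 = 41.26 L

41 L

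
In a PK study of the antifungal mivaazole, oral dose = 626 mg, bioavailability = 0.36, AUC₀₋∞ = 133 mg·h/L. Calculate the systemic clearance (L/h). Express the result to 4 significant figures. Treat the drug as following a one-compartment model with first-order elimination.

1.694 L/h

CL = F·Dose / AUC = 0.36 × 626 / 133 = 1.694 L/h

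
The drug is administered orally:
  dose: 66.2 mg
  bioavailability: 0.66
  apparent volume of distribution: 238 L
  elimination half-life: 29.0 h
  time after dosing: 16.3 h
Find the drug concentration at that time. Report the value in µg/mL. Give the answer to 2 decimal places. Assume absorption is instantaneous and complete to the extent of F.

0.12 µg/mL

Amount reaching circulation = F × Dose = 0.66 × 66.20 = 43.69 mg
C₀ = F·Dose / Vd = 43.69 / 238 = 0.1836 mg/L
k = ln2 / t½ = 0.693147 / 29.0 = 0.02390 h⁻¹
C = C₀ · e^(−k·t) = 0.1836 × e^(−0.02390 × 16.3)
  = 0.1836 × 0.6773 = 0.1244 mg/L
(0.1244 mg/L = 0.1244 µg/mL)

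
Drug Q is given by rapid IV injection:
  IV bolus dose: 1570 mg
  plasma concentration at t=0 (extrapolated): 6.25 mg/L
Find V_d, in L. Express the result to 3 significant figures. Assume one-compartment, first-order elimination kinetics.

251 L

Vd = Dose / C₀ = 1570 / 6.25 = 251.2 L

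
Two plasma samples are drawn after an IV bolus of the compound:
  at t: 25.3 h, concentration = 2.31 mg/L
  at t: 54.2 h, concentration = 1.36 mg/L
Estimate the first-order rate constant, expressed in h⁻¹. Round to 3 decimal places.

k = ln(C₁/C₂) / (t₂ − t₁) = ln(2.31/1.36) / (54.2 − 25.3)
  = 0.5298 / 28.90 = 0.01833 h⁻¹

0.018 h⁻¹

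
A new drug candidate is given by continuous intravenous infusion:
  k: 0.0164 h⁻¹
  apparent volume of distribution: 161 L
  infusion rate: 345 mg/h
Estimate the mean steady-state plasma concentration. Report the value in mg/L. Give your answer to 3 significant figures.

131 mg/L

CL = k × Vd = 0.01640 × 161 = 2.640 L/h
At steady state Css = R₀ / CL = 345 / 2.640 = 130.7 mg/L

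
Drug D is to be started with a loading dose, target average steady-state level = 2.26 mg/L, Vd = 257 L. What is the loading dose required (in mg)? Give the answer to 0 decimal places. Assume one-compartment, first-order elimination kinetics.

LD = Css × Vd = 2.26 × 257 = 580.8 mg

581 mg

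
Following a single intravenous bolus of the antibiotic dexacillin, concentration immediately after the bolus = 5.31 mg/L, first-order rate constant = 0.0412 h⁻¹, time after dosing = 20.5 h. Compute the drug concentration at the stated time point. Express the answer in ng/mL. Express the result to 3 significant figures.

C = C₀ · e^(−k·t) = 5.310 × e^(−0.04120 × 20.5)
  = 5.310 × 0.4297 = 2.282 mg/L
Convert: 2.282 mg/L × 1000 = 2282 ng/mL

2280 ng/mL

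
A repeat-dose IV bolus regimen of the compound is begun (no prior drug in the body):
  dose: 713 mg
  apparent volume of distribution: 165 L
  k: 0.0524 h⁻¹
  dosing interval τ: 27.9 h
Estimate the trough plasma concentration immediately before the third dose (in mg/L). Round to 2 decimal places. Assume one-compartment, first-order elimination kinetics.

1.23 mg/L

C₀ per dose = Dose / Vd = 713 / 165 = 4.321 mg/L
Fraction remaining after one interval: r = e^(−kτ) = e^(−0.05240 × 27.9) = 0.2318
Before dose 3, 2 doses have been given (aged 1τ, 2τ).
C_trough = C₀ × (r + r²) = 4.321 × (0.2318 + 0.05373) = 1.234 mg/L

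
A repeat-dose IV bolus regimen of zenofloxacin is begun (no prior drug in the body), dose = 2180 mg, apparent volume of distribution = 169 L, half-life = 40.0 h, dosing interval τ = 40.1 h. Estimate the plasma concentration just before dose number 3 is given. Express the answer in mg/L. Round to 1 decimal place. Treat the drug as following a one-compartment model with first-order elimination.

C₀ per dose = Dose / Vd = 2180 / 169 = 12.90 mg/L
k = ln2 / t½ = 0.693147 / 40.0 = 0.01733 h⁻¹
Fraction remaining after one interval: r = e^(−kτ) = e^(−0.01733 × 40.1) = 0.4991
Before dose 3, 2 doses have been given (aged 1τ, 2τ).
C_trough = C₀ × (r + r²) = 12.90 × (0.4991 + 0.2491) = 9.652 mg/L

9.7 mg/L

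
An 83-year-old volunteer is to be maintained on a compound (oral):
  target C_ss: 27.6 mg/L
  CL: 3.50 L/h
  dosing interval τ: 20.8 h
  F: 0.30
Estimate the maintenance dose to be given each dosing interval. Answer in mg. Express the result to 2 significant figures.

6700 mg

At steady state, F × (Dose/τ) = Css × CL.
Dose = Css × CL × τ / F = 27.6 × 3.500 × 20.8 / 0.30 = 6698 mg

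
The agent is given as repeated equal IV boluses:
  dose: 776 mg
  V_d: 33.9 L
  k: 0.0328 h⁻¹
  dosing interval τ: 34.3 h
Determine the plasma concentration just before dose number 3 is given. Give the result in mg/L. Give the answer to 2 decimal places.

9.84 mg/L

C₀ per dose = Dose / Vd = 776 / 33.9 = 22.89 mg/L
Fraction remaining after one interval: r = e^(−kτ) = e^(−0.03280 × 34.3) = 0.3246
Before dose 3, 2 doses have been given (aged 1τ, 2τ).
C_trough = C₀ × (r + r²) = 22.89 × (0.3246 + 0.1054) = 9.843 mg/L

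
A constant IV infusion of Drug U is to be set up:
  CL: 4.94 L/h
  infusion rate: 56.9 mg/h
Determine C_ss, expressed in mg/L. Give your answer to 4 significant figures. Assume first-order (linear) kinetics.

11.52 mg/L

At steady state Css = R₀ / CL = 56.9 / 4.940 = 11.52 mg/L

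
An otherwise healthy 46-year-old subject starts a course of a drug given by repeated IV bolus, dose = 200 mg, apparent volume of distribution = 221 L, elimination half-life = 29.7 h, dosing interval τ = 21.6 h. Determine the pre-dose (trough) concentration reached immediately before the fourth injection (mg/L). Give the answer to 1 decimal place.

1.1 mg/L

C₀ per dose = Dose / Vd = 200 / 221 = 0.9050 mg/L
k = ln2 / t½ = 0.693147 / 29.7 = 0.02334 h⁻¹
Fraction remaining after one interval: r = e^(−kτ) = e^(−0.02334 × 21.6) = 0.6040
Before dose 4, 3 doses have been given (aged 1τ, 2τ, 3τ).
C_trough = C₀ × (r + r² + … + r^3) = C₀ × r(1−r^3)/(1−r)
        = 0.9050 × 0.6040 × (1 − 0.2203) / (1 − 0.6040) = 1.076 mg/L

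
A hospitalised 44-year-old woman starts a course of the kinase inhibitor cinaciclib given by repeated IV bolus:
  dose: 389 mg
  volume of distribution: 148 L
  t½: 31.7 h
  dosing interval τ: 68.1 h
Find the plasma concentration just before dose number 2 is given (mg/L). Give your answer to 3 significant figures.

0.593 mg/L

C₀ per dose = Dose / Vd = 389 / 148 = 2.628 mg/L
k = ln2 / t½ = 0.693147 / 31.7 = 0.02187 h⁻¹
Fraction remaining after one interval: r = e^(−kτ) = e^(−0.02187 × 68.1) = 0.2255
Before dose 2, 1 dose has been given (aged 1τ).
C_trough = C₀ × r = 2.628 × 0.2255 = 0.5926 mg/L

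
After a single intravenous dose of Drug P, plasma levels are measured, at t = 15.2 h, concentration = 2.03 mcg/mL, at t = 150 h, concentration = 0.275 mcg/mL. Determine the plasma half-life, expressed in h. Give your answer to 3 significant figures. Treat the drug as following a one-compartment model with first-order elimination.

46.7 h

k = ln(C₁/C₂) / (t₂ − t₁) = ln(2.03/0.275) / (150 − 15.2)
  = 1.999 / 134.8 = 0.01483 h⁻¹
t½ = ln2 / k = 0.693147 / 0.01483 = 46.74 h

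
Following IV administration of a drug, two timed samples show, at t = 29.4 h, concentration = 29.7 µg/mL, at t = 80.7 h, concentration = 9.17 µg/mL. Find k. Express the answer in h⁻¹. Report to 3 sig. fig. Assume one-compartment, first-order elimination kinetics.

k = ln(C₁/C₂) / (t₂ − t₁) = ln(29.7/9.17) / (80.7 − 29.4)
  = 1.175 / 51.30 = 0.02290 h⁻¹

0.0229 h⁻¹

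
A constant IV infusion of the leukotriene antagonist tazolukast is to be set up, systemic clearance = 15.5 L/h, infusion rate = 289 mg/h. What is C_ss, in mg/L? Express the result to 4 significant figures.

18.65 mg/L

At steady state Css = R₀ / CL = 289 / 15.50 = 18.65 mg/L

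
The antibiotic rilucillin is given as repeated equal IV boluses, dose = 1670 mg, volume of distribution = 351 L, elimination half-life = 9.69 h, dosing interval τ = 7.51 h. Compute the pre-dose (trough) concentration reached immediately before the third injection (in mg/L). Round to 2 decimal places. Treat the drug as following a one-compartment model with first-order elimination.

4.41 mg/L

C₀ per dose = Dose / Vd = 1670 / 351 = 4.758 mg/L
k = ln2 / t½ = 0.693147 / 9.69 = 0.07153 h⁻¹
Fraction remaining after one interval: r = e^(−kτ) = e^(−0.07153 × 7.51) = 0.5844
Before dose 3, 2 doses have been given (aged 1τ, 2τ).
C_trough = C₀ × (r + r²) = 4.758 × (0.5844 + 0.3415) = 4.405 mg/L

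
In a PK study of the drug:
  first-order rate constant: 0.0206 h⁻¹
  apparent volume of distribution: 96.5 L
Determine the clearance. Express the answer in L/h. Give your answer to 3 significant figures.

CL = k × Vd = 0.0206 × 96.5 = 1.988 L/h

1.99 L/h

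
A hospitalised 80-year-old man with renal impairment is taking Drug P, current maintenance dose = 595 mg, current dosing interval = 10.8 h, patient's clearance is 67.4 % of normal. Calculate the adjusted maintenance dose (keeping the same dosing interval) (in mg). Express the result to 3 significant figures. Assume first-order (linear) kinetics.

401 mg

To keep the same average steady-state level, dosing rate must scale with clearance.
CL ratio = 67.4 / 100 = 0.6740
New dose (same interval) = 595 × 0.6740 = 401.0 mg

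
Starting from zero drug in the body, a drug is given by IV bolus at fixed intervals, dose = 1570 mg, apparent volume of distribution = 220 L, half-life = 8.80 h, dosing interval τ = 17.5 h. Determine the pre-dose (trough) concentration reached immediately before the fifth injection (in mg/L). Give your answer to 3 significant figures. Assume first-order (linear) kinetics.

2.39 mg/L

C₀ per dose = Dose / Vd = 1570 / 220 = 7.136 mg/L
k = ln2 / t½ = 0.693147 / 8.80 = 0.07877 h⁻¹
Fraction remaining after one interval: r = e^(−kτ) = e^(−0.07877 × 17.5) = 0.2520
Before dose 5, 4 doses have been given (aged 1τ, 2τ, 3τ, 4τ).
C_trough = C₀ × (r + r² + … + r^4) = C₀ × r(1−r^4)/(1−r)
        = 7.136 × 0.2520 × (1 − 0.004033) / (1 − 0.2520) = 2.394 mg/L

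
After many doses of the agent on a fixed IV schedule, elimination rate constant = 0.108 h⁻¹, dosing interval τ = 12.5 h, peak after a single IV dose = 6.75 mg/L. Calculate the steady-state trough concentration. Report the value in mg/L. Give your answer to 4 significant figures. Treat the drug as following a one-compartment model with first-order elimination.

2.362 mg/L

e^(−kτ) = e^(−0.1080 × 12.5) = 0.2592
Accumulation ratio R = 1 / (1 − e^(−kτ)) = 1 / (1 − 0.2592) = 1.350
Steady-state trough = C₀ × R × e^(−kτ) = 6.75 × 1.350 × 0.2592 = 2.362 mg/L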